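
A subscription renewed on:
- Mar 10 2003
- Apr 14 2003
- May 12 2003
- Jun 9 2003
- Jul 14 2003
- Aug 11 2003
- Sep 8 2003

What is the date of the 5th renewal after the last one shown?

All dates are Mondays, 35, 28, 28, 35, 28, 28 days apart.
Specifically, the 2nd Monday of each month.
2nd Monday of October 2003: Oct 13 2003.
November 2003 — 2nd Monday is Nov 10 2003.
2nd Monday of December 2003: Dec 8 2003.
2nd Monday of January 2004: Jan 12 2004.
2nd Monday of February 2004: Feb 9 2004.

Feb 9 2004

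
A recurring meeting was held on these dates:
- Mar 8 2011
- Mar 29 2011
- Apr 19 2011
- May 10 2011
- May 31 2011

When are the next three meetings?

Jun 21 2011, Jul 12 2011, Aug 2 2011

Gaps between consecutive events: 21, 21, 21, 21 days — a constant 21-day interval.
May 31 2011 + 21 days = Jun 21 2011.
Jun 21 2011 + 21 days = Jul 12 2011.
Jul 12 2011 + 21 days = Aug 2 2011.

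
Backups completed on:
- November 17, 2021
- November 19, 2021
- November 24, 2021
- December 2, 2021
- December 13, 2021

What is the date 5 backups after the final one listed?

March 23, 2022

The spacing grows by 3 each time: 2, 5, 8, 11 days.
Next gap: 14 days. December 13, 2021 + 14 days = December 27, 2021.
Next gap: 17 days. December 27, 2021 + 17 days = January 13, 2022.
Next gap: 20 days. January 13, 2022 + 20 days = February 2, 2022.
Next gap: 23 days. February 2, 2022 + 23 days = February 25, 2022.
Next gap: 26 days. February 25, 2022 + 26 days = March 23, 2022.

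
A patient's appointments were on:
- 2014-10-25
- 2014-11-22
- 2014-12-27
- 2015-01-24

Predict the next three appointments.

Gaps: 28, 35, 28 days — a mix of 28 and 35. Every date is a Saturday.
Each is the 4th Saturday of its month.
4th Saturday of February 2015: 2015-02-28.
March 2015 — 4th Saturday is 2015-03-28.
April 2015 — 4th Saturday is 2015-04-25.

2015-02-28, 2015-03-28, 2015-04-25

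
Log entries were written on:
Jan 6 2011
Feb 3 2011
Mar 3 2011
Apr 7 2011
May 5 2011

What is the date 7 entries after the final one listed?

Dec 1 2011

All dates are Thursdays, 28, 28, 35, 28 days apart.
Specifically, the 1st Thursday of each month.
June 2011 — 1st Thursday is Jun 2 2011.
July 2011 — 1st Thursday is Jul 7 2011.
August 2011 — 1st Thursday is Aug 4 2011.
September 2011 — 1st Thursday is Sep 1 2011.
1st Thursday of October 2011: Oct 6 2011.
1st Thursday of November 2011: Nov 3 2011.
1st Thursday of December 2011: Dec 1 2011.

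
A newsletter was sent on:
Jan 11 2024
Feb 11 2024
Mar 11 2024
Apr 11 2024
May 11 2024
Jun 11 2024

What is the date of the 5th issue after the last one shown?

The day-of-month is always 11 (31, 29, 31, 30, 31 days between events).
So this recurs on the 11th of each month.
Next: July 2024 → Jul 11 2024.
August 2024: Aug 11 2024.
September 2024: Sep 11 2024.
Next: October 2024 → Oct 11 2024.
November 2024: Nov 11 2024.

Nov 11 2024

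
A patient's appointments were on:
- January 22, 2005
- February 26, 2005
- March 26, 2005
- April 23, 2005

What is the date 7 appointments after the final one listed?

November 26, 2005

Gaps: 35, 28, 28 days — a mix of 28 and 35. Every date is a Saturday.
Each is the 4th Saturday of its month.
4th Saturday of May 2005: May 28, 2005.
4th Saturday of June 2005: June 25, 2005.
July 2005 — 4th Saturday is July 23, 2005.
4th Saturday of August 2005: August 27, 2005.
4th Saturday of September 2005: September 24, 2005.
October 2005 — 4th Saturday is October 22, 2005.
November 2005 — 4th Saturday is November 26, 2005.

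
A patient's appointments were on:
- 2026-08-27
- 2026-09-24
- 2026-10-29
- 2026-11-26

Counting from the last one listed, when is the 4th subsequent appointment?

2027-03-25

All Thursdays; the gaps (28, 35, 28) vary with month length.
This is the last Thursday of each month.
December 2026 ends with Thursday 2026-12-31.
January 2027 ends with Thursday 2027-01-28.
February 2027 ends with Thursday 2027-02-25.
Last Thursday of March 2027: 2027-03-25.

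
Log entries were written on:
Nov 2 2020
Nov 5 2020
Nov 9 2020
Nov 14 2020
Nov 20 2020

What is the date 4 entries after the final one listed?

Gaps: 3, 4, 5, 6 days — each gap is 1 larger than the previous one.
Next gap: 7 days. Nov 20 2020 + 7 days = Nov 27 2020.
Next gap: 8 days. Nov 27 2020 + 8 days = Dec 5 2020.
Next gap: 9 days. Dec 5 2020 + 9 days = Dec 14 2020.
Next gap: 10 days. Dec 14 2020 + 10 days = Dec 24 2020.

Dec 24 2020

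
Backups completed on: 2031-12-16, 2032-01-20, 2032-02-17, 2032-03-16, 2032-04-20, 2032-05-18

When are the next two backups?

2032-06-15, 2032-07-20

All dates are Tuesdays, 35, 28, 28, 35, 28 days apart.
Specifically, the 3rd Tuesday of each month.
3rd Tuesday of June 2032: 2032-06-15.
3rd Tuesday of July 2032: 2032-07-20.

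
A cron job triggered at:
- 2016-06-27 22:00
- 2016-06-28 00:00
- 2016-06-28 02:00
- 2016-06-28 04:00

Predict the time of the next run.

2016-06-28 06:00

The interval is a steady 2 hours (2, 2, 2).
2016-06-28 04:00 + 2 h = 2016-06-28 06:00.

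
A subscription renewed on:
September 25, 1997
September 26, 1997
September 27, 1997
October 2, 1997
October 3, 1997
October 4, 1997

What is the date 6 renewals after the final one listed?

October 18, 1997

The gap pattern 1, 1, 5, 1, 1 repeats every 3 events.
These are the Thursdays, Fridays and Saturdays of each week.
The following Thursday is October 9, 1997.
Next Friday: October 10, 1997.
The following Saturday is October 11, 1997.
The following Thursday is October 16, 1997.
Next Friday: October 17, 1997.
Next Saturday: October 18, 1997.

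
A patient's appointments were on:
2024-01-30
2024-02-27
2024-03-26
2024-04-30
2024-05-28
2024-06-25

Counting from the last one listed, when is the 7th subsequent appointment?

These are Tuesdays with 28, 28, 35, 28, 28-day gaps.
Each is the final Tuesday of its month — 2024-01-30 is past the 28th, so '4th Tuesday' doesn't fit.
July 2024 ends with Tuesday 2024-07-30.
August 2024 ends with Tuesday 2024-08-27.
Last Tuesday of September 2024: 2024-09-24.
Last Tuesday of October 2024: 2024-10-29.
Last Tuesday of November 2024: 2024-11-26.
Last Tuesday of December 2024: 2024-12-31.
January 2025 ends with Tuesday 2025-01-28.

2025-01-28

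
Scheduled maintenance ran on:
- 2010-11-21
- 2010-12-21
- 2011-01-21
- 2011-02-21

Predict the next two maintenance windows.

Gaps: 30, 31, 31 days — not constant. Every event is on the 21st of the month.
Pattern: the 21st of each month.
Next: March 2011 → 2011-03-21.
Next: April 2011 → 2011-04-21.

2011-03-21, 2011-04-21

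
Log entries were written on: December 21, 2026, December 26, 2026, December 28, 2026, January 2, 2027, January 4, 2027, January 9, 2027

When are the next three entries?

January 11, 2027; January 16, 2027; January 18, 2027

Every event lands on a Monday or Saturday (gaps cycle 5, 2, 5, 2, 5).
So the schedule is: every Monday and Saturday.
The following Monday is January 11, 2027.
Next Saturday: January 16, 2027.
Next Monday: January 18, 2027.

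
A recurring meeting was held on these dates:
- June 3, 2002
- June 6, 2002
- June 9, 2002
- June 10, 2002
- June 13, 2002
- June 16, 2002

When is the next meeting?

June 17, 2002

The gap pattern 3, 3, 1, 3, 3 repeats every 3 events.
These are the Mondays, Thursdays and Sundays of each week.
Next Monday: June 17, 2002.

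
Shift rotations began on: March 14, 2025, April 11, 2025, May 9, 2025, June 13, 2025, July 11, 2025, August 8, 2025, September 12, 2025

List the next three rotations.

October 10, 2025; November 14, 2025; December 12, 2025

These are Fridays at 28- or 35-day spacing (28, 28, 35, 28, 28, 35).
The pattern: 2nd Friday of the month.
October 2025 — 2nd Friday is October 10, 2025.
2nd Friday of November 2025: November 14, 2025.
2nd Friday of December 2025: December 12, 2025.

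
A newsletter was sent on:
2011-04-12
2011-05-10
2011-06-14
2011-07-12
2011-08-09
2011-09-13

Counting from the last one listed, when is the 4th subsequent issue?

2012-01-10

Gaps: 28, 35, 28, 28, 35 days — a mix of 28 and 35. Every date is a Tuesday.
Each is the 2nd Tuesday of its month.
2nd Tuesday of October 2011: 2011-10-11.
November 2011 — 2nd Tuesday is 2011-11-08.
2nd Tuesday of December 2011: 2011-12-13.
2nd Tuesday of January 2012: 2012-01-10.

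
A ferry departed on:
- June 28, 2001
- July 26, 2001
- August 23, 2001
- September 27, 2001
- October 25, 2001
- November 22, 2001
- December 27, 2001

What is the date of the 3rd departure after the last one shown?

March 28, 2002

All dates are Thursdays, 28, 28, 35, 28, 28, 35 days apart.
Specifically, the 4th Thursday of each month.
4th Thursday of January 2002: January 24, 2002.
4th Thursday of February 2002: February 28, 2002.
March 2002 — 4th Thursday is March 28, 2002.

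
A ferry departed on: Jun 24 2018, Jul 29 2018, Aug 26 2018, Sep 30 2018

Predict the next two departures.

Every date is a Sunday; gaps 35, 28, 35 days.
Each is the last Sunday of its month (at least one falls on the 29th or later, ruling out '4th Sunday').
October 2018 ends with Sunday Oct 28 2018.
Last Sunday of November 2018: Nov 25 2018.

Oct 28 2018, Nov 25 2018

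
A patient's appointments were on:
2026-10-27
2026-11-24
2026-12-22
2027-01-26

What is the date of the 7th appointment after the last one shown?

All dates are Tuesdays, 28, 28, 35 days apart.
Specifically, the 4th Tuesday of each month.
4th Tuesday of February 2027: 2027-02-23.
March 2027 — 4th Tuesday is 2027-03-23.
April 2027 — 4th Tuesday is 2027-04-27.
4th Tuesday of May 2027: 2027-05-25.
4th Tuesday of June 2027: 2027-06-22.
4th Tuesday of July 2027: 2027-07-27.
4th Tuesday of August 2027: 2027-08-24.

2027-08-24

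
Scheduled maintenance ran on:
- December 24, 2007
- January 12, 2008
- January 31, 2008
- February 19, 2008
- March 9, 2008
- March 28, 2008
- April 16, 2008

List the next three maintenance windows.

May 5, 2008; May 24, 2008; June 12, 2008

Every event comes 19 days after the last (19, 19, 19, 19, 19, 19).
April 16, 2008 + 19 days = May 5, 2008.
May 5, 2008 + 19 days = May 24, 2008.
May 24, 2008 + 19 days = June 12, 2008.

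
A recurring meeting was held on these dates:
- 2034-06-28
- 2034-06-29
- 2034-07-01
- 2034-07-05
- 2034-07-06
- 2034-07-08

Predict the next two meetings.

2034-07-12, 2034-07-13

Gaps: 1, 2, 4, 1, 2 days — not constant, but cyclic with period 3.
The events fall on every Wednesday, Thursday and Saturday.
Next Wednesday: 2034-07-12.
The following Thursday is 2034-07-13.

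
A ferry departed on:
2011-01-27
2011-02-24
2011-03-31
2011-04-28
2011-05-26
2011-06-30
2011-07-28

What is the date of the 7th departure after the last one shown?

These are Thursdays with 28, 35, 28, 28, 35, 28-day gaps.
Each is the final Thursday of its month — 2011-03-31 is past the 28th, so '4th Thursday' doesn't fit.
Last Thursday of August 2011: 2011-08-25.
September 2011 ends with Thursday 2011-09-29.
Last Thursday of October 2011: 2011-10-27.
November 2011 ends with Thursday 2011-11-24.
Last Thursday of December 2011: 2011-12-29.
Last Thursday of January 2012: 2012-01-26.
Last Thursday of February 2012: 2012-02-23.

2012-02-23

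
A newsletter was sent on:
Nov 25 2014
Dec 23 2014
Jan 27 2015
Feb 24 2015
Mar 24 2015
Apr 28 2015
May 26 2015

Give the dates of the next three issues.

Gaps: 28, 35, 28, 28, 35, 28 days — a mix of 28 and 35. Every date is a Tuesday.
Each is the 4th Tuesday of its month.
4th Tuesday of June 2015: Jun 23 2015.
4th Tuesday of July 2015: Jul 28 2015.
4th Tuesday of August 2015: Aug 25 2015.

Jun 23 2015, Jul 28 2015, Aug 25 2015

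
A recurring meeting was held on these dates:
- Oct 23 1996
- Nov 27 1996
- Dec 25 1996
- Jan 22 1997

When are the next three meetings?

These are Wednesdays at 28- or 35-day spacing (35, 28, 28).
The pattern: 4th Wednesday of the month.
4th Wednesday of February 1997: Feb 26 1997.
March 1997 — 4th Wednesday is Mar 26 1997.
4th Wednesday of April 1997: Apr 23 1997.

Feb 26 1997, Mar 26 1997, Apr 23 1997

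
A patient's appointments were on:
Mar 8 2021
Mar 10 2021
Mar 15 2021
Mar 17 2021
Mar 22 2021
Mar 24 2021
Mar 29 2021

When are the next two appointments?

Every event lands on a Monday or Wednesday (gaps cycle 2, 5, 2, 5, 2, 5).
So the schedule is: every Monday and Wednesday.
Next Wednesday: Mar 31 2021.
Next Monday: Apr 5 2021.

Mar 31 2021, Apr 5 2021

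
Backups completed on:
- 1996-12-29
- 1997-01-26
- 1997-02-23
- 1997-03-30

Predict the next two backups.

1997-04-27, 1997-05-25

These are Sundays with 28, 28, 35-day gaps.
Each is the final Sunday of its month — 1996-12-29 is past the 28th, so '4th Sunday' doesn't fit.
April 1997 ends with Sunday 1997-04-27.
Last Sunday of May 1997: 1997-05-25.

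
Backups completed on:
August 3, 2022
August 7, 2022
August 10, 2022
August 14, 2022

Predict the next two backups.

Every event lands on a Wednesday or Sunday (gaps cycle 4, 3, 4).
So the schedule is: every Wednesday and Sunday.
The following Wednesday is August 17, 2022.
The following Sunday is August 21, 2022.

August 17, 2022; August 21, 2022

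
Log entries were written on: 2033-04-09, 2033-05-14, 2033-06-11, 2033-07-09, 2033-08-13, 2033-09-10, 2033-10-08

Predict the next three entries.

Gaps: 35, 28, 28, 35, 28, 28 days — a mix of 28 and 35. Every date is a Saturday.
Each is the 2nd Saturday of its month.
2nd Saturday of November 2033: 2033-11-12.
2nd Saturday of December 2033: 2033-12-10.
2nd Saturday of January 2034: 2034-01-14.

2033-11-12, 2033-12-10, 2034-01-14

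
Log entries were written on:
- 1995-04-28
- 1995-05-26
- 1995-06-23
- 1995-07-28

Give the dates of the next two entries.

These are Fridays at 28- or 35-day spacing (28, 28, 35).
The pattern: 4th Friday of the month.
August 1995 — 4th Friday is 1995-08-25.
4th Friday of September 1995: 1995-09-22.

1995-08-25, 1995-09-22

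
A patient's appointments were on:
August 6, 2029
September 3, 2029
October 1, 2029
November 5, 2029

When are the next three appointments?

December 3, 2029; January 7, 2030; February 4, 2030

All dates are Mondays, 28, 28, 35 days apart.
Specifically, the 1st Monday of each month.
December 2029 — 1st Monday is December 3, 2029.
January 2030 — 1st Monday is January 7, 2030.
1st Monday of February 2030: February 4, 2030.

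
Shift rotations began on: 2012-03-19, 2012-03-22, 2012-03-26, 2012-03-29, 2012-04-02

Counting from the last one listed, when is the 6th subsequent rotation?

Every event lands on a Monday or Thursday (gaps cycle 3, 4, 3, 4).
So the schedule is: every Monday and Thursday.
Next Thursday: 2012-04-05.
The following Monday is 2012-04-09.
Next Thursday: 2012-04-12.
Next Monday: 2012-04-16.
The following Thursday is 2012-04-19.
The following Monday is 2012-04-23.

2012-04-23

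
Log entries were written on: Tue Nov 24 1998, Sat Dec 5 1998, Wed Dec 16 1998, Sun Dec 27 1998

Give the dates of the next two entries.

Gaps between consecutive events: 11, 11, 11 days — a constant 11-day interval.
Sun Dec 27 1998 + 11 days = Thu Jan 7 1999.
Thu Jan 7 1999 + 11 days = Mon Jan 18 1999.

Thu Jan 7 1999, Mon Jan 18 1999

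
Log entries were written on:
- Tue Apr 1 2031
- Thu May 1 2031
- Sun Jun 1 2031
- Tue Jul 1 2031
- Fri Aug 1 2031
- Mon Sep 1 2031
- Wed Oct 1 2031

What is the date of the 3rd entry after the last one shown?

Thu Jan 1 2032

The day-of-month is always 1 (30, 31, 30, 31, 31, 30 days between events).
So this recurs on the 1st of each month.
Next: November 2031 → Sat Nov 1 2031.
Next: December 2031 → Mon Dec 1 2031.
January 2032: Thu Jan 1 2032.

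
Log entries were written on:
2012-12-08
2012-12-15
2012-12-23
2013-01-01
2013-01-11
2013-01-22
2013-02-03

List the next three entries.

2013-02-16, 2013-03-02, 2013-03-17

Intervals are 7, 8, 9, 10, 11, 12 days — an arithmetic progression with common difference 1.
Next gap: 13 days. 2013-02-03 + 13 days = 2013-02-16.
Next gap: 14 days. 2013-02-16 + 14 days = 2013-03-02.
Next gap: 15 days. 2013-03-02 + 15 days = 2013-03-17.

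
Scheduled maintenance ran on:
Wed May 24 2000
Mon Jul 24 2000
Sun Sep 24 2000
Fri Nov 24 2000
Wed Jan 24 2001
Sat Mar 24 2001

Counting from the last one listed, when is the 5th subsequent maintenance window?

Thu Jan 24 2002

Each date is the 24th; the gaps (61, 62, 61, 61, 59) track the month lengths.
The rule is the 24th of every 2 months.
Next: May 2001 → Thu May 24 2001.
Next: July 2001 → Tue Jul 24 2001.
September 2001: Mon Sep 24 2001.
November 2001: Sat Nov 24 2001.
January 2002: Thu Jan 24 2002.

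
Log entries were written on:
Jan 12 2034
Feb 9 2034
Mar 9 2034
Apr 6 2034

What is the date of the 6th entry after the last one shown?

Sep 21 2034

Gaps between consecutive events: 28, 28, 28 days — a constant 28-day interval.
Apr 6 2034 + 28 days = May 4 2034.
May 4 2034 + 28 days = Jun 1 2034.
Jun 1 2034 + 28 days = Jun 29 2034.
Jun 29 2034 + 28 days = Jul 27 2034.
Jul 27 2034 + 28 days = Aug 24 2034.
Aug 24 2034 + 28 days = Sep 21 2034.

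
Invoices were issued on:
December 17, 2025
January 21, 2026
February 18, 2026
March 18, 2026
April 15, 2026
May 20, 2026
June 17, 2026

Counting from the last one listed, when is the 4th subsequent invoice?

October 21, 2026

Gaps: 35, 28, 28, 28, 35, 28 days — a mix of 28 and 35. Every date is a Wednesday.
Each is the 3rd Wednesday of its month.
3rd Wednesday of July 2026: July 15, 2026.
August 2026 — 3rd Wednesday is August 19, 2026.
3rd Wednesday of September 2026: September 16, 2026.
3rd Wednesday of October 2026: October 21, 2026.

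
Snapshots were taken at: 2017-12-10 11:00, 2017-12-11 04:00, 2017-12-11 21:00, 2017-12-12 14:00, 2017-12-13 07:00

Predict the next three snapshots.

2017-12-14 00:00, 2017-12-14 17:00, 2017-12-15 10:00

Spacing: 17, 17, 17, 17 h — constant 17 h.
2017-12-13 07:00 + 17 h = 2017-12-14 00:00.
2017-12-14 00:00 + 17 h = 2017-12-14 17:00.
2017-12-14 17:00 + 17 h = 2017-12-15 10:00.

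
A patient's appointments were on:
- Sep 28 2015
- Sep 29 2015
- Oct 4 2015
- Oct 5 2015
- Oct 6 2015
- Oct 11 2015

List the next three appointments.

Gaps: 1, 5, 1, 1, 5 days — not constant, but cyclic with period 3.
The events fall on every Monday, Tuesday and Sunday.
Next Monday: Oct 12 2015.
Next Tuesday: Oct 13 2015.
The following Sunday is Oct 18 2015.

Oct 12 2015, Oct 13 2015, Oct 18 2015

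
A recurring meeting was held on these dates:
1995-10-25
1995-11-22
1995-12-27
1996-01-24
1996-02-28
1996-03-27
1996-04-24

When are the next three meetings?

Gaps: 28, 35, 28, 35, 28, 28 days — a mix of 28 and 35. Every date is a Wednesday.
Each is the 4th Wednesday of its month.
May 1996 — 4th Wednesday is 1996-05-22.
4th Wednesday of June 1996: 1996-06-26.
4th Wednesday of July 1996: 1996-07-24.

1996-05-22, 1996-06-26, 1996-07-24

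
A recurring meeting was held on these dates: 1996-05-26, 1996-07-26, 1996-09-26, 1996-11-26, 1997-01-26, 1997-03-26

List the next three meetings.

Each date is the 26th; the gaps (61, 62, 61, 61, 59) track the month lengths.
The rule is the 26th of every 2 months.
Next: May 1997 → 1997-05-26.
Next: July 1997 → 1997-07-26.
Next: September 1997 → 1997-09-26.

1997-05-26, 1997-07-26, 1997-09-26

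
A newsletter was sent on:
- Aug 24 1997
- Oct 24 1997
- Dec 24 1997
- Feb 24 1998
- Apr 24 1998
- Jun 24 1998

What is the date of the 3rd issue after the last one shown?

Each date is the 24th; the gaps (61, 61, 62, 59, 61) track the month lengths.
The rule is the 24th of every 2 months.
Next: August 1998 → Aug 24 1998.
October 1998: Oct 24 1998.
December 1998: Dec 24 1998.

Dec 24 1998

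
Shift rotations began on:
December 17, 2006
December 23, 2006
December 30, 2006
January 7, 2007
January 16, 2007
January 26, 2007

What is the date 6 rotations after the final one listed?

April 17, 2007

The spacing grows by 1 each time: 6, 7, 8, 9, 10 days.
Next gap: 11 days. January 26, 2007 + 11 days = February 6, 2007.
Next gap: 12 days. February 6, 2007 + 12 days = February 18, 2007.
Next gap: 13 days. February 18, 2007 + 13 days = March 3, 2007.
Next gap: 14 days. March 3, 2007 + 14 days = March 17, 2007.
Next gap: 15 days. March 17, 2007 + 15 days = April 1, 2007.
Next gap: 16 days. April 1, 2007 + 16 days = April 17, 2007.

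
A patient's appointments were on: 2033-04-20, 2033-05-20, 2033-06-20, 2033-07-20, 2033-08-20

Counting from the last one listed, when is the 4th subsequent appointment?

2033-12-20

Each date is the 20th; the gaps (30, 31, 30, 31) track the month lengths.
The rule is the 20th of each month.
September 2033: 2033-09-20.
October 2033: 2033-10-20.
November 2033: 2033-11-20.
Next: December 2033 → 2033-12-20.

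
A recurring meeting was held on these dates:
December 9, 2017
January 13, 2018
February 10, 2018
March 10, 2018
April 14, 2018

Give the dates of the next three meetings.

May 12, 2018; June 9, 2018; July 14, 2018

Gaps: 35, 28, 28, 35 days — a mix of 28 and 35. Every date is a Saturday.
Each is the 2nd Saturday of its month.
May 2018 — 2nd Saturday is May 12, 2018.
2nd Saturday of June 2018: June 9, 2018.
2nd Saturday of July 2018: July 14, 2018.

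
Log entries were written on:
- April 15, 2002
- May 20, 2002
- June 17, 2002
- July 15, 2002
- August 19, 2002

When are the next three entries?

September 16, 2002; October 21, 2002; November 18, 2002

Gaps: 35, 28, 28, 35 days — a mix of 28 and 35. Every date is a Monday.
Each is the 3rd Monday of its month.
September 2002 — 3rd Monday is September 16, 2002.
3rd Monday of October 2002: October 21, 2002.
November 2002 — 3rd Monday is November 18, 2002.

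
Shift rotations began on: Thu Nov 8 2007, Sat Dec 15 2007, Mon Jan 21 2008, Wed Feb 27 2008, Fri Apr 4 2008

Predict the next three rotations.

Every event comes 37 days after the last (37, 37, 37, 37).
Fri Apr 4 2008 + 37 days = Sun May 11 2008.
Sun May 11 2008 + 37 days = Tue Jun 17 2008.
Tue Jun 17 2008 + 37 days = Thu Jul 24 2008.

Sun May 11 2008, Tue Jun 17 2008, Thu Jul 24 2008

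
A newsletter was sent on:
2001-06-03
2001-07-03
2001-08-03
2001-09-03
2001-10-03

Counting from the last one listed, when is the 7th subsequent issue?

2002-05-03

The day-of-month is always 3 (30, 31, 31, 30 days between events).
So this recurs on the 3rd of each month.
November 2001: 2001-11-03.
December 2001: 2001-12-03.
January 2002: 2002-01-03.
February 2002: 2002-02-03.
March 2002: 2002-03-03.
Next: April 2002 → 2002-04-03.
May 2002: 2002-05-03.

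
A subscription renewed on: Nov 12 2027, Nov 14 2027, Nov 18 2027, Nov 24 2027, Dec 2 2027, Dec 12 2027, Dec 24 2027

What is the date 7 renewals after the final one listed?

Gaps: 2, 4, 6, 8, 10, 12 days — each gap is 2 larger than the previous one.
Next gap: 14 days. Dec 24 2027 + 14 days = Jan 7 2028.
Next gap: 16 days. Jan 7 2028 + 16 days = Jan 23 2028.
Next gap: 18 days. Jan 23 2028 + 18 days = Feb 10 2028.
Next gap: 20 days. Feb 10 2028 + 20 days = Mar 1 2028.
Next gap: 22 days. Mar 1 2028 + 22 days = Mar 23 2028.
Next gap: 24 days. Mar 23 2028 + 24 days = Apr 16 2028.
Next gap: 26 days. Apr 16 2028 + 26 days = May 12 2028.

May 12 2028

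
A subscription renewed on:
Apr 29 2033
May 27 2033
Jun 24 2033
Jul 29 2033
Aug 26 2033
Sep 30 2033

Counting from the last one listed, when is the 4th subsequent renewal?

All Fridays; the gaps (28, 28, 35, 28, 35) vary with month length.
This is the last Friday of each month.
October 2033 ends with Friday Oct 28 2033.
Last Friday of November 2033: Nov 25 2033.
December 2033 ends with Friday Dec 30 2033.
January 2034 ends with Friday Jan 27 2034.

Jan 27 2034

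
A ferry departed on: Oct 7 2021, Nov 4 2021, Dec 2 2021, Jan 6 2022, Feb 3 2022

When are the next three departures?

Mar 3 2022, Apr 7 2022, May 5 2022

These are Thursdays at 28- or 35-day spacing (28, 28, 35, 28).
The pattern: 1st Thursday of the month.
1st Thursday of March 2022: Mar 3 2022.
1st Thursday of April 2022: Apr 7 2022.
1st Thursday of May 2022: May 5 2022.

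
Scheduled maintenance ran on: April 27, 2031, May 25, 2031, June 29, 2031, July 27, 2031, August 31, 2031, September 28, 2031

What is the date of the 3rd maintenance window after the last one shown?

Every date is a Sunday; gaps 28, 35, 28, 35, 28 days.
Each is the last Sunday of its month (at least one falls on the 29th or later, ruling out '4th Sunday').
October 2031 ends with Sunday October 26, 2031.
November 2031 ends with Sunday November 30, 2031.
Last Sunday of December 2031: December 28, 2031.

December 28, 2031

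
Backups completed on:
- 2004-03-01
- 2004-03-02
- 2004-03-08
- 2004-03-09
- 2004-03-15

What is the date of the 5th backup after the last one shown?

The gap pattern 1, 6, 1, 6 repeats every 2 events.
These are the Mondays and Tuesdays of each week.
The following Tuesday is 2004-03-16.
The following Monday is 2004-03-22.
The following Tuesday is 2004-03-23.
Next Monday: 2004-03-29.
The following Tuesday is 2004-03-30.

2004-03-30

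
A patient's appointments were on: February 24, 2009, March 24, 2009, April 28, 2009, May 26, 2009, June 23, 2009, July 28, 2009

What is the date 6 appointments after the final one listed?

January 26, 2010

These are Tuesdays at 28- or 35-day spacing (28, 35, 28, 28, 35).
The pattern: 4th Tuesday of the month.
4th Tuesday of August 2009: August 25, 2009.
September 2009 — 4th Tuesday is September 22, 2009.
4th Tuesday of October 2009: October 27, 2009.
November 2009 — 4th Tuesday is November 24, 2009.
December 2009 — 4th Tuesday is December 22, 2009.
4th Tuesday of January 2010: January 26, 2010.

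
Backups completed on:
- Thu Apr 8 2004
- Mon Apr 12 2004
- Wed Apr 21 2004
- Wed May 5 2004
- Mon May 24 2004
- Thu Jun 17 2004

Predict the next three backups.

Fri Jul 16 2004, Thu Aug 19 2004, Mon Sep 27 2004

Intervals are 4, 9, 14, 19, 24 days — an arithmetic progression with common difference 5.
Next gap: 29 days. Thu Jun 17 2004 + 29 days = Fri Jul 16 2004.
Next gap: 34 days. Fri Jul 16 2004 + 34 days = Thu Aug 19 2004.
Next gap: 39 days. Thu Aug 19 2004 + 39 days = Mon Sep 27 2004.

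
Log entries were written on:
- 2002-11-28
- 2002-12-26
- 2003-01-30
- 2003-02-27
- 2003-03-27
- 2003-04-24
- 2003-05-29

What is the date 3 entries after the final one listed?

These are Thursdays with 28, 35, 28, 28, 28, 35-day gaps.
Each is the final Thursday of its month — 2003-01-30 is past the 28th, so '4th Thursday' doesn't fit.
Last Thursday of June 2003: 2003-06-26.
Last Thursday of July 2003: 2003-07-31.
August 2003 ends with Thursday 2003-08-28.

2003-08-28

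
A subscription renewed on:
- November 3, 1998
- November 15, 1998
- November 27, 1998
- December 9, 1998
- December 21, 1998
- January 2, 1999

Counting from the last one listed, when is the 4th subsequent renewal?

The spacing is 12, 12, 12, 12, 12 days — always 12 days.
January 2, 1999 + 12 days = January 14, 1999.
January 14, 1999 + 12 days = January 26, 1999.
January 26, 1999 + 12 days = February 7, 1999.
February 7, 1999 + 12 days = February 19, 1999.

February 19, 1999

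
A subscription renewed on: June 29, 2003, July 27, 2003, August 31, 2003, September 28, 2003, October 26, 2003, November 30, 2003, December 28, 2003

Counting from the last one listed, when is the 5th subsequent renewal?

These are Sundays with 28, 35, 28, 28, 35, 28-day gaps.
Each is the final Sunday of its month — June 29, 2003 is past the 28th, so '4th Sunday' doesn't fit.
January 2004 ends with Sunday January 25, 2004.
Last Sunday of February 2004: February 29, 2004.
Last Sunday of March 2004: March 28, 2004.
April 2004 ends with Sunday April 25, 2004.
Last Sunday of May 2004: May 30, 2004.

May 30, 2004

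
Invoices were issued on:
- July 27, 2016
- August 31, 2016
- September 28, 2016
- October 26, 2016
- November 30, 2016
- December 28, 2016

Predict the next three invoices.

All Wednesdays; the gaps (35, 28, 28, 35, 28) vary with month length.
This is the last Wednesday of each month.
Last Wednesday of January 2017: January 25, 2017.
February 2017 ends with Wednesday February 22, 2017.
Last Wednesday of March 2017: March 29, 2017.

January 25, 2017; February 22, 2017; March 29, 2017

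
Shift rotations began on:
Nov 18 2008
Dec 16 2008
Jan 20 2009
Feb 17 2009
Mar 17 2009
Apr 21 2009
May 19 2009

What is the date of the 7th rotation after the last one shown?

These are Tuesdays at 28- or 35-day spacing (28, 35, 28, 28, 35, 28).
The pattern: 3rd Tuesday of the month.
3rd Tuesday of June 2009: Jun 16 2009.
3rd Tuesday of July 2009: Jul 21 2009.
August 2009 — 3rd Tuesday is Aug 18 2009.
September 2009 — 3rd Tuesday is Sep 15 2009.
3rd Tuesday of October 2009: Oct 20 2009.
3rd Tuesday of November 2009: Nov 17 2009.
December 2009 — 3rd Tuesday is Dec 15 2009.

Dec 15 2009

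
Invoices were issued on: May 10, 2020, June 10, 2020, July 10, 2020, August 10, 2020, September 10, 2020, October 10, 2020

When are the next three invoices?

The day-of-month is always 10 (31, 30, 31, 31, 30 days between events).
So this recurs on the 10th of each month.
November 2020: November 10, 2020.
Next: December 2020 → December 10, 2020.
January 2021: January 10, 2021.

November 10, 2020; December 10, 2020; January 10, 2021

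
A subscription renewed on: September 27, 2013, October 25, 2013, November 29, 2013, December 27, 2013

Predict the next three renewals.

These are Fridays with 28, 35, 28-day gaps.
Each is the final Friday of its month — November 29, 2013 is past the 28th, so '4th Friday' doesn't fit.
Last Friday of January 2014: January 31, 2014.
February 2014 ends with Friday February 28, 2014.
March 2014 ends with Friday March 28, 2014.

January 31, 2014; February 28, 2014; March 28, 2014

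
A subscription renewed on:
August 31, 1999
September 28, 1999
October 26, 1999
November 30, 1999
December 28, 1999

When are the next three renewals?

January 25, 2000; February 29, 2000; March 28, 2000

All Tuesdays; the gaps (28, 28, 35, 28) vary with month length.
This is the last Tuesday of each month.
Last Tuesday of January 2000: January 25, 2000.
Last Tuesday of February 2000: February 29, 2000.
March 2000 ends with Tuesday March 28, 2000.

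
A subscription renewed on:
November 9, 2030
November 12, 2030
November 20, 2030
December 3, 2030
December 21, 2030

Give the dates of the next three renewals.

January 13, 2031; February 10, 2031; March 15, 2031

Gaps: 3, 8, 13, 18 days — each gap is 5 larger than the previous one.
Next gap: 23 days. December 21, 2030 + 23 days = January 13, 2031.
Next gap: 28 days. January 13, 2031 + 28 days = February 10, 2031.
Next gap: 33 days. February 10, 2031 + 33 days = March 15, 2031.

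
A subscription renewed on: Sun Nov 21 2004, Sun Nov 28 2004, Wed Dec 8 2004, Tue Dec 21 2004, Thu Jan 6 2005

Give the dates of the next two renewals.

Tue Jan 25 2005, Wed Feb 16 2005

Gaps: 7, 10, 13, 16 days — each gap is 3 larger than the previous one.
Next gap: 19 days. Thu Jan 6 2005 + 19 days = Tue Jan 25 2005.
Next gap: 22 days. Tue Jan 25 2005 + 22 days = Wed Feb 16 2005.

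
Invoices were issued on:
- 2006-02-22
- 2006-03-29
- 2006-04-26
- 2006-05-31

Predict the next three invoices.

All Wednesdays; the gaps (35, 28, 35) vary with month length.
This is the last Wednesday of each month.
Last Wednesday of June 2006: 2006-06-28.
Last Wednesday of July 2006: 2006-07-26.
Last Wednesday of August 2006: 2006-08-30.

2006-06-28, 2006-07-26, 2006-08-30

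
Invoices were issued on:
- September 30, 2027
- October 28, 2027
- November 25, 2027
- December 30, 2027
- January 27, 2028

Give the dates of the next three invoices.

All Thursdays; the gaps (28, 28, 35, 28) vary with month length.
This is the last Thursday of each month.
Last Thursday of February 2028: February 24, 2028.
March 2028 ends with Thursday March 30, 2028.
Last Thursday of April 2028: April 27, 2028.

February 24, 2028; March 30, 2028; April 27, 2028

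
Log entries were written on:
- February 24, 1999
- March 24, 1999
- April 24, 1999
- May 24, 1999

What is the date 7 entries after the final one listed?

Each date is the 24th; the gaps (28, 31, 30) track the month lengths.
The rule is the 24th of each month.
Next: June 1999 → June 24, 1999.
Next: July 1999 → July 24, 1999.
August 1999: August 24, 1999.
Next: September 1999 → September 24, 1999.
Next: October 1999 → October 24, 1999.
November 1999: November 24, 1999.
December 1999: December 24, 1999.

December 24, 1999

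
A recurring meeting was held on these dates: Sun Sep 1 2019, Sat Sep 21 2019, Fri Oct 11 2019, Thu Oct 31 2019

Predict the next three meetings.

Gaps between consecutive events: 20, 20, 20 days — a constant 20-day interval.
Thu Oct 31 2019 + 20 days = Wed Nov 20 2019.
Wed Nov 20 2019 + 20 days = Tue Dec 10 2019.
Tue Dec 10 2019 + 20 days = Mon Dec 30 2019.

Wed Nov 20 2019, Tue Dec 10 2019, Mon Dec 30 2019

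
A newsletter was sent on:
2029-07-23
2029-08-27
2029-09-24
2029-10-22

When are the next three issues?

Gaps: 35, 28, 28 days — a mix of 28 and 35. Every date is a Monday.
Each is the 4th Monday of its month.
November 2029 — 4th Monday is 2029-11-26.
4th Monday of December 2029: 2029-12-24.
January 2030 — 4th Monday is 2030-01-28.

2029-11-26, 2029-12-24, 2030-01-28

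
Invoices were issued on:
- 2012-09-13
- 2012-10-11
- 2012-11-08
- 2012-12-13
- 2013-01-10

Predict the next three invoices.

Gaps: 28, 28, 35, 28 days — a mix of 28 and 35. Every date is a Thursday.
Each is the 2nd Thursday of its month.
February 2013 — 2nd Thursday is 2013-02-14.
2nd Thursday of March 2013: 2013-03-14.
April 2013 — 2nd Thursday is 2013-04-11.

2013-02-14, 2013-03-14, 2013-04-11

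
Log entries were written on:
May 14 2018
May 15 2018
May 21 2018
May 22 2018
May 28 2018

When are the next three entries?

Every event lands on a Monday or Tuesday (gaps cycle 1, 6, 1, 6).
So the schedule is: every Monday and Tuesday.
Next Tuesday: May 29 2018.
The following Monday is Jun 4 2018.
The following Tuesday is Jun 5 2018.

May 29 2018, Jun 4 2018, Jun 5 2018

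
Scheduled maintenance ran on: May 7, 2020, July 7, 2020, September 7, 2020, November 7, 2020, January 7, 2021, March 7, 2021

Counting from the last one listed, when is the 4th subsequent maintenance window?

Gaps: 61, 62, 61, 61, 59 days — not constant. Every event is on the 7th of the month.
Pattern: the 7th of every 2 months.
Next: May 2021 → May 7, 2021.
July 2021: July 7, 2021.
Next: September 2021 → September 7, 2021.
November 2021: November 7, 2021.

November 7, 2021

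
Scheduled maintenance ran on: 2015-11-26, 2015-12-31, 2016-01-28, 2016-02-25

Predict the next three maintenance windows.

Every date is a Thursday; gaps 35, 28, 28 days.
Each is the last Thursday of its month (at least one falls on the 29th or later, ruling out '4th Thursday').
March 2016 ends with Thursday 2016-03-31.
April 2016 ends with Thursday 2016-04-28.
May 2016 ends with Thursday 2016-05-26.

2016-03-31, 2016-04-28, 2016-05-26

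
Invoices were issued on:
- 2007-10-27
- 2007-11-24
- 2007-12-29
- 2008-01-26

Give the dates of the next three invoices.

2008-02-23, 2008-03-29, 2008-04-26

Every date is a Saturday; gaps 28, 35, 28 days.
Each is the last Saturday of its month (at least one falls on the 29th or later, ruling out '4th Saturday').
February 2008 ends with Saturday 2008-02-23.
March 2008 ends with Saturday 2008-03-29.
Last Saturday of April 2008: 2008-04-26.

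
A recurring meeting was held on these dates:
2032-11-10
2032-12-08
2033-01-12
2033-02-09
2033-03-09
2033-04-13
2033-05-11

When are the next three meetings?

2033-06-08, 2033-07-13, 2033-08-10

Gaps: 28, 35, 28, 28, 35, 28 days — a mix of 28 and 35. Every date is a Wednesday.
Each is the 2nd Wednesday of its month.
June 2033 — 2nd Wednesday is 2033-06-08.
2nd Wednesday of July 2033: 2033-07-13.
2nd Wednesday of August 2033: 2033-08-10.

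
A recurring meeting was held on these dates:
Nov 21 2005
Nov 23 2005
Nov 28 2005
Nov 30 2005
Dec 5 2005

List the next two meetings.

Dec 7 2005, Dec 12 2005

Every event lands on a Monday or Wednesday (gaps cycle 2, 5, 2, 5).
So the schedule is: every Monday and Wednesday.
Next Wednesday: Dec 7 2005.
Next Monday: Dec 12 2005.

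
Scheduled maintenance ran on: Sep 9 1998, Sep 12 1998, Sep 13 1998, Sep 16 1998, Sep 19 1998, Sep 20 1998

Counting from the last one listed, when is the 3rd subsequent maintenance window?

Every event lands on a Wednesday or Saturday or Sunday (gaps cycle 3, 1, 3, 3, 1).
So the schedule is: every Wednesday, Saturday and Sunday.
Next Wednesday: Sep 23 1998.
Next Saturday: Sep 26 1998.
Next Sunday: Sep 27 1998.

Sep 27 1998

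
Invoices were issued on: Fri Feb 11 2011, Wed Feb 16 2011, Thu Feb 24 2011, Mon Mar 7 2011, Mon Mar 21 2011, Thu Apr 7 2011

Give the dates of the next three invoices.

Intervals are 5, 8, 11, 14, 17 days — an arithmetic progression with common difference 3.
Next gap: 20 days. Thu Apr 7 2011 + 20 days = Wed Apr 27 2011.
Next gap: 23 days. Wed Apr 27 2011 + 23 days = Fri May 20 2011.
Next gap: 26 days. Fri May 20 2011 + 26 days = Wed Jun 15 2011.

Wed Apr 27 2011, Fri May 20 2011, Wed Jun 15 2011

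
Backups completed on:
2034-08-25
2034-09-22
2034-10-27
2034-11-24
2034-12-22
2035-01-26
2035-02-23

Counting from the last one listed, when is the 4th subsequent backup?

2035-06-22

These are Fridays at 28- or 35-day spacing (28, 35, 28, 28, 35, 28).
The pattern: 4th Friday of the month.
March 2035 — 4th Friday is 2035-03-23.
April 2035 — 4th Friday is 2035-04-27.
May 2035 — 4th Friday is 2035-05-25.
June 2035 — 4th Friday is 2035-06-22.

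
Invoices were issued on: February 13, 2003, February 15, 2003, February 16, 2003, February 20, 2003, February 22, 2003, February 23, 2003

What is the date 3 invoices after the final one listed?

March 2, 2003

Every event lands on a Thursday or Saturday or Sunday (gaps cycle 2, 1, 4, 2, 1).
So the schedule is: every Thursday, Saturday and Sunday.
Next Thursday: February 27, 2003.
Next Saturday: March 1, 2003.
Next Sunday: March 2, 2003.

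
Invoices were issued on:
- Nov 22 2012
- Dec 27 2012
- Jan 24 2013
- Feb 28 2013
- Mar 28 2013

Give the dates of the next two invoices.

Apr 25 2013, May 23 2013

Gaps: 35, 28, 35, 28 days — a mix of 28 and 35. Every date is a Thursday.
Each is the 4th Thursday of its month.
April 2013 — 4th Thursday is Apr 25 2013.
May 2013 — 4th Thursday is May 23 2013.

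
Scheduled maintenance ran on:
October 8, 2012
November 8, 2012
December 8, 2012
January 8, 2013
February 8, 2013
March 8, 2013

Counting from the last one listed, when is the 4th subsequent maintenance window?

Each date is the 8th; the gaps (31, 30, 31, 31, 28) track the month lengths.
The rule is the 8th of each month.
Next: April 2013 → April 8, 2013.
Next: May 2013 → May 8, 2013.
June 2013: June 8, 2013.
July 2013: July 8, 2013.

July 8, 2013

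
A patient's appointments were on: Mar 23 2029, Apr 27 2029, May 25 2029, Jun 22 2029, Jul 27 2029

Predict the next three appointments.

Aug 24 2029, Sep 28 2029, Oct 26 2029

Gaps: 35, 28, 28, 35 days — a mix of 28 and 35. Every date is a Friday.
Each is the 4th Friday of its month.
4th Friday of August 2029: Aug 24 2029.
September 2029 — 4th Friday is Sep 28 2029.
4th Friday of October 2029: Oct 26 2029.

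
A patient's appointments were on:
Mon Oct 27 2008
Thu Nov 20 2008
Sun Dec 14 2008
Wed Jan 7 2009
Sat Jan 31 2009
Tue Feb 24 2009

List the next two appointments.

Fri Mar 20 2009, Mon Apr 13 2009

Every event comes 24 days after the last (24, 24, 24, 24, 24).
Tue Feb 24 2009 + 24 days = Fri Mar 20 2009.
Fri Mar 20 2009 + 24 days = Mon Apr 13 2009.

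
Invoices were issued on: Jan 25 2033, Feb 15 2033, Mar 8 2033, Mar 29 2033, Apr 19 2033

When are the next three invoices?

The spacing is 21, 21, 21, 21 days — always 21 days.
Apr 19 2033 + 21 days = May 10 2033.
May 10 2033 + 21 days = May 31 2033.
May 31 2033 + 21 days = Jun 21 2033.

May 10 2033, May 31 2033, Jun 21 2033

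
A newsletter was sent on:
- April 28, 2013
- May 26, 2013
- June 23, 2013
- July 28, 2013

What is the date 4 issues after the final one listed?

November 24, 2013

These are Sundays at 28- or 35-day spacing (28, 28, 35).
The pattern: 4th Sunday of the month.
4th Sunday of August 2013: August 25, 2013.
September 2013 — 4th Sunday is September 22, 2013.
October 2013 — 4th Sunday is October 27, 2013.
4th Sunday of November 2013: November 24, 2013.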